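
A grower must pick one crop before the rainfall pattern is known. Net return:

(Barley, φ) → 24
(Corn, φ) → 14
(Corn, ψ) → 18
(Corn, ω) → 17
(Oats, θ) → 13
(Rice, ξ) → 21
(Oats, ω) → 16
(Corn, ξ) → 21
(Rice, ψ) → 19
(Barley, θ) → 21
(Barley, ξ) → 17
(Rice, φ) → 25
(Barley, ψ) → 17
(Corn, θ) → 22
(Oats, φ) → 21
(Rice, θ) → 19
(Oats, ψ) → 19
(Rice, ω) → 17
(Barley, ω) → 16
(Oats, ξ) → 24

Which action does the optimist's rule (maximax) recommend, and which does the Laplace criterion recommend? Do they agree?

Row maxima: Oats=24, Barley=24, Rice=25, Corn=22
Best best-case = 25 → Rice.
Row averages: Oats=18.6, Barley=19, Rice=20.2, Corn=18.4
Highest average = 20.2 → Rice.

maximax → Rice; laplace → Rice (agree)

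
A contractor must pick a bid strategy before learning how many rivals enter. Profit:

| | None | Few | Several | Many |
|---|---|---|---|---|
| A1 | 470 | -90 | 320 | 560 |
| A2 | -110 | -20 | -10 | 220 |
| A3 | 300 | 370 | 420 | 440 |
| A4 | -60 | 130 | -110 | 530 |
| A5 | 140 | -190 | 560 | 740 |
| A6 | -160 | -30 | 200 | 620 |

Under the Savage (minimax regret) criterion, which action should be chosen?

A3

Column bests: None=470, Few=370, Several=560, Many=740.
A1 regrets: 0, 460, 240, 180 → max 460
A2 regrets: 580, 390, 570, 520 → max 580
A3 regrets: 170, 0, 140, 300 → max 300
A4 regrets: 530, 240, 670, 210 → max 670
A5 regrets: 330, 560, 0, 0 → max 560
A6 regrets: 630, 400, 360, 120 → max 630
Smallest max regret = 300 → A3.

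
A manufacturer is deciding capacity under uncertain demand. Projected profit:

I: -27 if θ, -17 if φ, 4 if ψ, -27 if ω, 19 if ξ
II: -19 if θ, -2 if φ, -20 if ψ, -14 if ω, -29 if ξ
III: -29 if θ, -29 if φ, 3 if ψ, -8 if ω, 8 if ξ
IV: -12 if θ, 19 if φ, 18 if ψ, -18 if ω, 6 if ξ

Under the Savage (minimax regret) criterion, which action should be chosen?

Column bests: θ=-12, φ=19, ψ=18, ω=-8, ξ=19.
I regrets: 15, 36, 14, 19, 0 → max 36
II regrets: 7, 21, 38, 6, 48 → max 48
III regrets: 17, 48, 15, 0, 11 → max 48
IV regrets: 0, 0, 0, 10, 13 → max 13
Smallest max regret = 13 → IV.

IV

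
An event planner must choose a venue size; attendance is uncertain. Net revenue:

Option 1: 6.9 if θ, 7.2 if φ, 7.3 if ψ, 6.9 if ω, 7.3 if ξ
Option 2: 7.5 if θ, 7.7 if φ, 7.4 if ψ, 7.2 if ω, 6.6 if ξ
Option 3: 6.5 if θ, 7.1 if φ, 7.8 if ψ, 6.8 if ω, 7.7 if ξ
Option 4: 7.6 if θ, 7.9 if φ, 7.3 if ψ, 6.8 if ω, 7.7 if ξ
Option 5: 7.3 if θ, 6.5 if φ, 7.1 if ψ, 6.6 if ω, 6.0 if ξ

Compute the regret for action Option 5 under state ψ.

Best payoff under ψ is 7.8.
Regret = 7.8 − 7.1 = 0.7.

0.7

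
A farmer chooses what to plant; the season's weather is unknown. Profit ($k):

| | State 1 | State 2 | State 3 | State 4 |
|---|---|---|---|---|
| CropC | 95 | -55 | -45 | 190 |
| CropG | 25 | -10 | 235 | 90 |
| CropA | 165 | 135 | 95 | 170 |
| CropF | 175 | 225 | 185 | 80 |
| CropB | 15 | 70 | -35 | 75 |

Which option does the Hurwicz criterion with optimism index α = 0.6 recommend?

CropF

CropC: 0.6·190 + 0.4·(-55) = 92
CropG: 0.6·235 + 0.4·(-10) = 137
CropA: 0.6·170 + 0.4·95 = 140
CropF: 0.6·225 + 0.4·80 = 167
CropB: 0.6·75 + 0.4·(-35) = 31
Highest Hurwicz score = 167 → CropF.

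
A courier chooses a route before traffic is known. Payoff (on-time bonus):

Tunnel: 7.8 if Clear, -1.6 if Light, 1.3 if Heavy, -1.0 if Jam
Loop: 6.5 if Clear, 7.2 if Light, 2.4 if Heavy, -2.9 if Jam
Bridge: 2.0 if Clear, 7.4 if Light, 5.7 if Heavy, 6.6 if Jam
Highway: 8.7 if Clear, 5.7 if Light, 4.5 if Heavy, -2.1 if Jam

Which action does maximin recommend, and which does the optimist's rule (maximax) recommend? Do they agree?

maximin → Bridge; maximax → Highway (disagree)

Row minima: Tunnel=-1.6, Loop=-2.9, Bridge=2.0, Highway=-2.1
Best worst-case = 2.0 → Bridge.
Row maxima: Tunnel=7.8, Loop=7.2, Bridge=7.4, Highway=8.7
Best best-case = 8.7 → Highway.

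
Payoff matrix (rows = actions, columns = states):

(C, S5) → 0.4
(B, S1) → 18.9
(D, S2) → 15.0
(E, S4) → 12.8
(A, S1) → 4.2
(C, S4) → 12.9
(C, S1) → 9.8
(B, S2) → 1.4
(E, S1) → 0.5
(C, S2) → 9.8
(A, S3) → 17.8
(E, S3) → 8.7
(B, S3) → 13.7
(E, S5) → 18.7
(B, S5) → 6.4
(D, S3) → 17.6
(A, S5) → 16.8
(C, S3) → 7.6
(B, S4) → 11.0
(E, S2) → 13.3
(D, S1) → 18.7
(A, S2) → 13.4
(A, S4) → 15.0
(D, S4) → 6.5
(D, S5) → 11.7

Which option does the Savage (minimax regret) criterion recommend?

D

Column bests: S1=18.9, S2=15.0, S3=17.8, S4=15.0, S5=18.7.
A regrets: 14.7, 1.6, 0.0, 0.0, 1.9 → max 14.7
B regrets: 0.0, 13.6, 4.1, 4.0, 12.3 → max 13.6
C regrets: 9.1, 5.2, 10.2, 2.1, 18.3 → max 18.3
D regrets: 0.2, 0.0, 0.2, 8.5, 7.0 → max 8.5
E regrets: 18.4, 1.7, 9.1, 2.2, 0.0 → max 18.4
Smallest max regret = 8.5 → D.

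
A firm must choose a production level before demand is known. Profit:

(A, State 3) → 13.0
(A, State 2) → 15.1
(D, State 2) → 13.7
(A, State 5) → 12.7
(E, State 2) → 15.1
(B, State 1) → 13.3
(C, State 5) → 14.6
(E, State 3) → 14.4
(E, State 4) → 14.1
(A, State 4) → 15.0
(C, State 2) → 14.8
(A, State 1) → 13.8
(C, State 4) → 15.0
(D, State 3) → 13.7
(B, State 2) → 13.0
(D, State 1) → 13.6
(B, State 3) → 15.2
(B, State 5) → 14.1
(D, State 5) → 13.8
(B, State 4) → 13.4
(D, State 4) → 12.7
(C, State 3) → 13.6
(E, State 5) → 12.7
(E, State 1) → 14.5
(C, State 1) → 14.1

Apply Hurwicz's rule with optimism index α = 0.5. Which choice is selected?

C

A: 0.5·15.1 + 0.5·12.7 = 13.9
B: 0.5·15.2 + 0.5·13.0 = 14.1
C: 0.5·15.0 + 0.5·13.6 = 14.3
D: 0.5·13.8 + 0.5·12.7 = 13.25
E: 0.5·15.1 + 0.5·12.7 = 13.9
Highest Hurwicz score = 14.3 → C.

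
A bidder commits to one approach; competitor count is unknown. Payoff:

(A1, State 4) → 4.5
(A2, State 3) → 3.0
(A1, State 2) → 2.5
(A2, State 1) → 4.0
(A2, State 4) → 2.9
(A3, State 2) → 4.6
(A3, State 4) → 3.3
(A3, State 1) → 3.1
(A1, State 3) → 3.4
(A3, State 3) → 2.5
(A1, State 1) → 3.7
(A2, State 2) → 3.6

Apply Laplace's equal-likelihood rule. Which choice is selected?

Row averages: A1=3.525, A2=3.375, A3=3.375
Highest average = 3.525 → A1.

A1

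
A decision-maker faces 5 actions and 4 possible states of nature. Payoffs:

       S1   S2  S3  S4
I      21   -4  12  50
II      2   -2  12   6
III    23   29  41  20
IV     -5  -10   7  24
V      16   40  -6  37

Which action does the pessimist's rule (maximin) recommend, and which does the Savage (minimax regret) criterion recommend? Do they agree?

Row minima: I=-4, II=-2, III=20, IV=-10, V=-6
Best worst-case = 20 → III.
Column bests: S1=23, S2=40, S3=41, S4=50.
I regrets: 2, 44, 29, 0 → max 44
II regrets: 21, 42, 29, 44 → max 44
III regrets: 0, 11, 0, 30 → max 30
IV regrets: 28, 50, 34, 26 → max 50
V regrets: 7, 0, 47, 13 → max 47
Smallest max regret = 30 → III.

maximin → III; minimax regret → III (agree)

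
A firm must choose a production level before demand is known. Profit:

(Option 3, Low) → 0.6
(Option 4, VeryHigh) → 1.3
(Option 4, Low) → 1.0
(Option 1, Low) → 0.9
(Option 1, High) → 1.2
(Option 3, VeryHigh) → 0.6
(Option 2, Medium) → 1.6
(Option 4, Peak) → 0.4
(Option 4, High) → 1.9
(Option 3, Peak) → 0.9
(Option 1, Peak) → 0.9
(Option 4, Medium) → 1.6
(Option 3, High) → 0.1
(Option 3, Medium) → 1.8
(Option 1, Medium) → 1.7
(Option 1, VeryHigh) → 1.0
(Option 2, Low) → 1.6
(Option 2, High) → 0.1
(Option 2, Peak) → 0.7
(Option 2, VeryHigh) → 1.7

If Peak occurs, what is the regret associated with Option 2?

0.2

Best payoff under Peak is 0.9.
Regret = 0.9 − 0.7 = 0.2.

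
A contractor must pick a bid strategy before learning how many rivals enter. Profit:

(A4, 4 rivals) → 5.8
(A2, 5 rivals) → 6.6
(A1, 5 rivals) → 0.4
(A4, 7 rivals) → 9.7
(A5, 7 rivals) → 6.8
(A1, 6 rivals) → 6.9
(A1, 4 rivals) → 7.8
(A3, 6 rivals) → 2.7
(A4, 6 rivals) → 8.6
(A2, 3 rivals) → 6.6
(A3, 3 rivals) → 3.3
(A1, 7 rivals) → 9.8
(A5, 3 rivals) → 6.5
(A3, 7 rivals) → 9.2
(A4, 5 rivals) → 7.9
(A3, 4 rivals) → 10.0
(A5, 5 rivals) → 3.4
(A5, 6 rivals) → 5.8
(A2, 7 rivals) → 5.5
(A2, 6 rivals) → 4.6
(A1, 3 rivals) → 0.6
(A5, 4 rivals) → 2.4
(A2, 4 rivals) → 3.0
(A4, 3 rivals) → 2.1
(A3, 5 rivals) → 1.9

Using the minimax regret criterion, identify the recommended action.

A4

Column bests: 3 rivals=6.6, 4 rivals=10.0, 5 rivals=7.9, 6 rivals=8.6, 7 rivals=9.8.
A1 regrets: 6.0, 2.2, 7.5, 1.7, 0.0 → max 7.5
A2 regrets: 0.0, 7.0, 1.3, 4.0, 4.3 → max 7.0
A3 regrets: 3.3, 0.0, 6.0, 5.9, 0.6 → max 6.0
A4 regrets: 4.5, 4.2, 0.0, 0.0, 0.1 → max 4.5
A5 regrets: 0.1, 7.6, 4.5, 2.8, 3.0 → max 7.6
Smallest max regret = 4.5 → A4.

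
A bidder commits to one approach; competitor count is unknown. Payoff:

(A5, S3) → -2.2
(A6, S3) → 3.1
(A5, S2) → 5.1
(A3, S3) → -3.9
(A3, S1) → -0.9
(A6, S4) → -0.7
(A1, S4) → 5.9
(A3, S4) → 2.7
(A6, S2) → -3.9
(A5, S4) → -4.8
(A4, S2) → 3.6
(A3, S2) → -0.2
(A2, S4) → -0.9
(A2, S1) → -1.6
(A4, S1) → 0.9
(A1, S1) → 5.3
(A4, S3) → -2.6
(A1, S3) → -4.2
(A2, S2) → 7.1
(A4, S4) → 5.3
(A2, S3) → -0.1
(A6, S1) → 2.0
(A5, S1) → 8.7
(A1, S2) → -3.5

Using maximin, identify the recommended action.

Row minima: A1=-4.2, A2=-1.6, A3=-3.9, A4=-2.6, A5=-4.8, A6=-3.9
Best worst-case = -1.6 → A2.

A2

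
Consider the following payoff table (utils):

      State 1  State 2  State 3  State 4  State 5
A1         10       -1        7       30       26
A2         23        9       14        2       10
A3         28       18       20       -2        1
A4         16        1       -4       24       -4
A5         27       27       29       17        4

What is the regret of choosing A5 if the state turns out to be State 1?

Best payoff under State 1 is 28.
Regret = 28 − 27 = 1.

1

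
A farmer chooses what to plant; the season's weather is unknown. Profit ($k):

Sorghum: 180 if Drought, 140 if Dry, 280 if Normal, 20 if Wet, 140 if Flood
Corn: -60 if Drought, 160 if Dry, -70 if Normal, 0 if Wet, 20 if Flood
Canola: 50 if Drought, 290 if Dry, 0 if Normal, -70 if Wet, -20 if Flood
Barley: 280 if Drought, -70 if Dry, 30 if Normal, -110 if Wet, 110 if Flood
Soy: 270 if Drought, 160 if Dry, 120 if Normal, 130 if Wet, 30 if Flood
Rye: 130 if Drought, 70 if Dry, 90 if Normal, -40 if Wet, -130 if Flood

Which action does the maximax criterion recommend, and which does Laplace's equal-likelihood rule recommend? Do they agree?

Row maxima: Sorghum=280, Corn=160, Canola=290, Barley=280, Soy=270, Rye=130
Best best-case = 290 → Canola.
Row averages: Sorghum=152, Corn=10, Canola=50, Barley=48, Soy=142, Rye=24
Highest average = 152 → Sorghum.

maximax → Canola; laplace → Sorghum (disagree)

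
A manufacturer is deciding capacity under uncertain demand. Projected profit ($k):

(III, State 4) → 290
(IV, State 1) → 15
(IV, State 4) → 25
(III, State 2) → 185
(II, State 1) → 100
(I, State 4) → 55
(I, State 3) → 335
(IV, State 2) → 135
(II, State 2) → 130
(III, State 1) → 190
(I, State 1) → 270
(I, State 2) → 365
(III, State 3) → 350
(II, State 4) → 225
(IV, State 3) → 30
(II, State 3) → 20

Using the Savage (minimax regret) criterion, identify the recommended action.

Column bests: State 1=270, State 2=365, State 3=350, State 4=290.
I regrets: 0, 0, 15, 235 → max 235
II regrets: 170, 235, 330, 65 → max 330
III regrets: 80, 180, 0, 0 → max 180
IV regrets: 255, 230, 320, 265 → max 320
Smallest max regret = 180 → III.

III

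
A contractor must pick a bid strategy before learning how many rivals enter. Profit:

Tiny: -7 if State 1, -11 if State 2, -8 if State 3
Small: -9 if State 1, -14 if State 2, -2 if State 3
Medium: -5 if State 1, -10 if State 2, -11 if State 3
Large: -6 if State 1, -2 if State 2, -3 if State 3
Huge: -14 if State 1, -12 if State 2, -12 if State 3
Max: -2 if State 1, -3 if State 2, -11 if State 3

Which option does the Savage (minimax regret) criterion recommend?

Column bests: State 1=-2, State 2=-2, State 3=-2.
Tiny regrets: 5, 9, 6 → max 9
Small regrets: 7, 12, 0 → max 12
Medium regrets: 3, 8, 9 → max 9
Large regrets: 4, 0, 1 → max 4
Huge regrets: 12, 10, 10 → max 12
Max regrets: 0, 1, 9 → max 9
Smallest max regret = 4 → Large.

Large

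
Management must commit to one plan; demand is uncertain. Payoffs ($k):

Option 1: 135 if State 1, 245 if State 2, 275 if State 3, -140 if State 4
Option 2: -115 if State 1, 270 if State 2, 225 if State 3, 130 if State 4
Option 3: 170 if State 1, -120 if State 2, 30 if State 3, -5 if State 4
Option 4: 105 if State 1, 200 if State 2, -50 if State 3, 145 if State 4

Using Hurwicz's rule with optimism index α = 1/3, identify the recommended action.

Option 1: 1/3·275 + 2/3·(-140) = -5/3
Option 2: 1/3·270 + 2/3·(-115) = 40/3
Option 3: 1/3·170 + 2/3·(-120) = -70/3
Option 4: 1/3·200 + 2/3·(-50) = 100/3
Highest Hurwicz score = 100/3 → Option 4.

Option 4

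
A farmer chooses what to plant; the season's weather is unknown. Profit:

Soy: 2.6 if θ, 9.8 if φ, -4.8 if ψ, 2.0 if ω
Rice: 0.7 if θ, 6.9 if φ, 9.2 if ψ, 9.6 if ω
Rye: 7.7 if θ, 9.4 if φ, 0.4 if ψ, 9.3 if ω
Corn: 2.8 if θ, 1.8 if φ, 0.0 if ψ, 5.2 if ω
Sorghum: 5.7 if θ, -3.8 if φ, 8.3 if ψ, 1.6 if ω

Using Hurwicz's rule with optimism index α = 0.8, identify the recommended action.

Soy: 0.8·9.8 + 0.2·(-4.8) = 6.88
Rice: 0.8·9.6 + 0.2·0.7 = 7.82
Rye: 0.8·9.4 + 0.2·0.4 = 7.6
Corn: 0.8·5.2 + 0.2·0.0 = 4.16
Sorghum: 0.8·8.3 + 0.2·(-3.8) = 5.88
Highest Hurwicz score = 7.82 → Rice.

Rice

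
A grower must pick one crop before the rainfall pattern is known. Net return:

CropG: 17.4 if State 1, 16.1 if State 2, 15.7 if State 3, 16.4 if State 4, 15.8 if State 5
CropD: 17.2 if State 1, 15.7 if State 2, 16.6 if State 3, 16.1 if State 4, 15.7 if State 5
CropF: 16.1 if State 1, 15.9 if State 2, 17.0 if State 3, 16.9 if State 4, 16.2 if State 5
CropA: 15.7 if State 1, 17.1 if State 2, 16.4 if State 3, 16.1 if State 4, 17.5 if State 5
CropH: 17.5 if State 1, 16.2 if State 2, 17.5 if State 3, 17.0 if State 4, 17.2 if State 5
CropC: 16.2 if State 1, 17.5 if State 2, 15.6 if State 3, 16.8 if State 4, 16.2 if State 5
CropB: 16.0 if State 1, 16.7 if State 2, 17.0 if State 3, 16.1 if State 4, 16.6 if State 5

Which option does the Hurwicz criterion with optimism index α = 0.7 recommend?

CropG: 0.7·17.4 + 0.3·15.7 = 16.89
CropD: 0.7·17.2 + 0.3·15.7 = 16.75
CropF: 0.7·17.0 + 0.3·15.9 = 16.67
CropA: 0.7·17.5 + 0.3·15.7 = 16.96
CropH: 0.7·17.5 + 0.3·16.2 = 17.11
CropC: 0.7·17.5 + 0.3·15.6 = 16.93
CropB: 0.7·17.0 + 0.3·16.0 = 16.7
Highest Hurwicz score = 17.11 → CropH.

CropH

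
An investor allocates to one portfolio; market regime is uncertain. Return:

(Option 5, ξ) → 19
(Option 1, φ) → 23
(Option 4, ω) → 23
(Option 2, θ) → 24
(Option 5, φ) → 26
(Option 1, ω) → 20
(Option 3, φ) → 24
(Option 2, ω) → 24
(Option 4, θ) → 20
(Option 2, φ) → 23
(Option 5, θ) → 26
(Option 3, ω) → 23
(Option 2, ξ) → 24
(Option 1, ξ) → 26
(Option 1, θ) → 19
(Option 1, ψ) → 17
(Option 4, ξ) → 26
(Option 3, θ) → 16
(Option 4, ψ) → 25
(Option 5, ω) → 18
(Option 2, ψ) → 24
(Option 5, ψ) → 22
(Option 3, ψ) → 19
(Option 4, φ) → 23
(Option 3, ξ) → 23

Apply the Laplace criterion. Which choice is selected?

Option 2

Row averages: Option 1=21, Option 2=23.8, Option 3=21, Option 4=23.4, Option 5=22.2
Highest average = 23.8 → Option 2.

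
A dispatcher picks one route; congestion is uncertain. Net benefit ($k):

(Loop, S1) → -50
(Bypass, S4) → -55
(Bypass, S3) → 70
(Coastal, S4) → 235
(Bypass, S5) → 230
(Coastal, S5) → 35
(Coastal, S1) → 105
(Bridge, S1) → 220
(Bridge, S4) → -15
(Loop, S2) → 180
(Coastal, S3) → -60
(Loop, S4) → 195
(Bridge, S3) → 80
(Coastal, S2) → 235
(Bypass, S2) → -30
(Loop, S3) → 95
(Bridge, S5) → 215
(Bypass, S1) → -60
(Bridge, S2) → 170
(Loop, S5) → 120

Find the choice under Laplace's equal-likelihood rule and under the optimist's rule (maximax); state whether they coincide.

laplace → Bridge; maximax → Coastal (disagree)

Row averages: Coastal=110, Bypass=31, Bridge=134, Loop=108
Highest average = 134 → Bridge.
Row maxima: Coastal=235, Bypass=230, Bridge=220, Loop=195
Best best-case = 235 → Coastal.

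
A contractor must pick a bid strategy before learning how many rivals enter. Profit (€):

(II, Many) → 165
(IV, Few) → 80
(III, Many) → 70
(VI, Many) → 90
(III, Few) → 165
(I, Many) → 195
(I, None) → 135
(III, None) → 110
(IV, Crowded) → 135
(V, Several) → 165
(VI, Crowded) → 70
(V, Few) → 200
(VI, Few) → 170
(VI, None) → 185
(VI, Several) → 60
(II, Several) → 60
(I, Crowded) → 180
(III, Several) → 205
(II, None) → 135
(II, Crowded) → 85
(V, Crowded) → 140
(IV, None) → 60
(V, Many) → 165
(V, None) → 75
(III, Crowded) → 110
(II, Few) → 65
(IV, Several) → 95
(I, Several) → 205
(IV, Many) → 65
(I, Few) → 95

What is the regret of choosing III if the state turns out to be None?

Best payoff under None is 185.
Regret = 185 − 110 = 75.

75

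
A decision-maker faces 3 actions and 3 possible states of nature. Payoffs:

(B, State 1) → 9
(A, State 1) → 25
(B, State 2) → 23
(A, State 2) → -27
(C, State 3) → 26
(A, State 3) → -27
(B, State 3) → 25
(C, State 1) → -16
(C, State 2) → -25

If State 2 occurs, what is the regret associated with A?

50

Best payoff under State 2 is 23.
Regret = 23 − (-27) = 50.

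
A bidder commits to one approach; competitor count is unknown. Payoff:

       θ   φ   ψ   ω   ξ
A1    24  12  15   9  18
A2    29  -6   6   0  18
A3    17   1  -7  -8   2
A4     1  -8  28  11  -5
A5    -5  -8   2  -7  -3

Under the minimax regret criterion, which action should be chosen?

Column bests: θ=29, φ=12, ψ=28, ω=11, ξ=18.
A1 regrets: 5, 0, 13, 2, 0 → max 13
A2 regrets: 0, 18, 22, 11, 0 → max 22
A3 regrets: 12, 11, 35, 19, 16 → max 35
A4 regrets: 28, 20, 0, 0, 23 → max 28
A5 regrets: 34, 20, 26, 18, 21 → max 34
Smallest max regret = 13 → A1.

A1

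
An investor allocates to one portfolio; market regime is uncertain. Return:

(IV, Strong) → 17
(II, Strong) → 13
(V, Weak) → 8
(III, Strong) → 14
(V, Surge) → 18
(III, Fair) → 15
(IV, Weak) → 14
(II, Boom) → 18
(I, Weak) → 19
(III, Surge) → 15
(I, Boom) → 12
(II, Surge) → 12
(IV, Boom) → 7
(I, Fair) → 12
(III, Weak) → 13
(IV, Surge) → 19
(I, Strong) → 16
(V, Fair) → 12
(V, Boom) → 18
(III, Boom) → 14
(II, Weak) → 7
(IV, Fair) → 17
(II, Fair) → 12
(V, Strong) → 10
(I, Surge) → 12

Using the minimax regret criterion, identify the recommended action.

III

Column bests: Weak=19, Fair=17, Strong=17, Boom=18, Surge=19.
I regrets: 0, 5, 1, 6, 7 → max 7
II regrets: 12, 5, 4, 0, 7 → max 12
III regrets: 6, 2, 3, 4, 4 → max 6
IV regrets: 5, 0, 0, 11, 0 → max 11
V regrets: 11, 5, 7, 0, 1 → max 11
Smallest max regret = 6 → III.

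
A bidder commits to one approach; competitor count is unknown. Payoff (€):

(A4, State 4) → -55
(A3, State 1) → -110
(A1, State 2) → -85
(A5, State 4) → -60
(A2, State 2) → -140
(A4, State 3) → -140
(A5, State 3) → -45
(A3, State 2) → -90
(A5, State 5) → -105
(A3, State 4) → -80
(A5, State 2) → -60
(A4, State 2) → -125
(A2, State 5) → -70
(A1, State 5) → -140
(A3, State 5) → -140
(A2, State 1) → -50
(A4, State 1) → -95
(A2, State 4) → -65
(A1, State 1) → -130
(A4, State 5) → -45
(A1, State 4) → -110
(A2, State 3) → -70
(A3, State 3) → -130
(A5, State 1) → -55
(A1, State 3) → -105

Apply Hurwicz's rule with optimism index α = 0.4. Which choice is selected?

A5

A1: 0.4·(-85) + 0.6·(-140) = -118
A2: 0.4·(-50) + 0.6·(-140) = -104
A3: 0.4·(-80) + 0.6·(-140) = -116
A4: 0.4·(-45) + 0.6·(-140) = -102
A5: 0.4·(-45) + 0.6·(-105) = -81
Highest Hurwicz score = -81 → A5.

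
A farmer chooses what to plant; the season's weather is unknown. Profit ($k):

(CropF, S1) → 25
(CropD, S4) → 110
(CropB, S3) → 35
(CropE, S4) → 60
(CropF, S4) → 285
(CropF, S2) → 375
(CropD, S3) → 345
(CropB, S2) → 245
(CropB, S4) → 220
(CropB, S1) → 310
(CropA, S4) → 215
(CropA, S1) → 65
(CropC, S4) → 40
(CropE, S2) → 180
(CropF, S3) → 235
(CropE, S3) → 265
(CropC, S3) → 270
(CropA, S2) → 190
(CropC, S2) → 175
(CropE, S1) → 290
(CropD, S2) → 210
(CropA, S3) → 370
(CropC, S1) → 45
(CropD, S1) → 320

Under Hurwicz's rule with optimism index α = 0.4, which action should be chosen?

CropF: 0.4·375 + 0.6·25 = 165
CropA: 0.4·370 + 0.6·65 = 187
CropD: 0.4·345 + 0.6·110 = 204
CropC: 0.4·270 + 0.6·40 = 132
CropB: 0.4·310 + 0.6·35 = 145
CropE: 0.4·290 + 0.6·60 = 152
Highest Hurwicz score = 204 → CropD.

CropD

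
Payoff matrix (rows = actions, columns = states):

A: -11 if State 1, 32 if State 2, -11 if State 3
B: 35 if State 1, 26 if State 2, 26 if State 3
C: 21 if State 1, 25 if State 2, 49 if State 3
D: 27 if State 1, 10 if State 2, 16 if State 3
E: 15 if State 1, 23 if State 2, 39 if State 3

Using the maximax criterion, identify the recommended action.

Row maxima: A=32, B=35, C=49, D=27, E=39
Best best-case = 49 → C.

C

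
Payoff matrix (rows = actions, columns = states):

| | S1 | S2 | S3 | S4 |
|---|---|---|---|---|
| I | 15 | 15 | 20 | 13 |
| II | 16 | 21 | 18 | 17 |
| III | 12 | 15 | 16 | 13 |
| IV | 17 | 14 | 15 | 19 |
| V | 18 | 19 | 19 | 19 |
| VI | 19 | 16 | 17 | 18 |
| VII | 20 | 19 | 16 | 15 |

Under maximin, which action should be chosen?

Row minima: I=13, II=16, III=12, IV=14, V=18, VI=16, VII=15
Best worst-case = 18 → V.

V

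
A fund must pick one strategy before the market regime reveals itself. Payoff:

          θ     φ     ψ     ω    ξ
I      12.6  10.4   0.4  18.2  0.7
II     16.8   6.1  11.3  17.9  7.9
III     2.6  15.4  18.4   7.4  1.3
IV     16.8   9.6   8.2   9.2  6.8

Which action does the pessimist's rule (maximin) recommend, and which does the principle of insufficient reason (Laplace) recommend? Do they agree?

Row minima: I=0.4, II=6.1, III=1.3, IV=6.8
Best worst-case = 6.8 → IV.
Row averages: I=8.46, II=12, III=9.02, IV=10.12
Highest average = 12 → II.

maximin → IV; laplace → II (disagree)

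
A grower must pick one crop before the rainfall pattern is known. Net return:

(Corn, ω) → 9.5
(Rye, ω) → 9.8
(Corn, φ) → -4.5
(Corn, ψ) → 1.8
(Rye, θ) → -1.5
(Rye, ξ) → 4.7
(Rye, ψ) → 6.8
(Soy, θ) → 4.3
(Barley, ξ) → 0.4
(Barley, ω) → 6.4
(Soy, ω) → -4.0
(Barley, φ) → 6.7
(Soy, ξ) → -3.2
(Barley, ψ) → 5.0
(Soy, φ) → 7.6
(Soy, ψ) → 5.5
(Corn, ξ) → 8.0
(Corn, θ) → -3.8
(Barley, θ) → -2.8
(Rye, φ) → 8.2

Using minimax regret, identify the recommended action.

Column bests: θ=4.3, φ=8.2, ψ=6.8, ω=9.8, ξ=8.0.
Corn regrets: 8.1, 12.7, 5.0, 0.3, 0.0 → max 12.7
Soy regrets: 0.0, 0.6, 1.3, 13.8, 11.2 → max 13.8
Barley regrets: 7.1, 1.5, 1.8, 3.4, 7.6 → max 7.6
Rye regrets: 5.8, 0.0, 0.0, 0.0, 3.3 → max 5.8
Smallest max regret = 5.8 → Rye.

Rye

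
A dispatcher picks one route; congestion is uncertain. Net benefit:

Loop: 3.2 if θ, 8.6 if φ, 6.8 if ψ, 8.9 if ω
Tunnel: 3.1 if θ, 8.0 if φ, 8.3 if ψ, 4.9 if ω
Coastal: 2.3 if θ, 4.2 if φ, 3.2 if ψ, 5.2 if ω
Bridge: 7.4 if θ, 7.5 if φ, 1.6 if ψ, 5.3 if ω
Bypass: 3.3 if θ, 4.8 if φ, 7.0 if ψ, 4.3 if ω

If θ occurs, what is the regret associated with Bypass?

4.1

Best payoff under θ is 7.4.
Regret = 7.4 − 3.3 = 4.1.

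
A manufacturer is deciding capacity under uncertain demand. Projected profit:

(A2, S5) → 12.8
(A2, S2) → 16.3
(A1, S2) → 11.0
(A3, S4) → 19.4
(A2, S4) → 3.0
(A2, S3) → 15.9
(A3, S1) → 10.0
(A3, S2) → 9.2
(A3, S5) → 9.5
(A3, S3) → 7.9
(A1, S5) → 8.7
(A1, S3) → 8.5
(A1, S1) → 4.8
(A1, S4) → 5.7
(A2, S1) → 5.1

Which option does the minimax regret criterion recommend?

A3

Column bests: S1=10.0, S2=16.3, S3=15.9, S4=19.4, S5=12.8.
A1 regrets: 5.2, 5.3, 7.4, 13.7, 4.1 → max 13.7
A2 regrets: 4.9, 0.0, 0.0, 16.4, 0.0 → max 16.4
A3 regrets: 0.0, 7.1, 8.0, 0.0, 3.3 → max 8.0
Smallest max regret = 8.0 → A3.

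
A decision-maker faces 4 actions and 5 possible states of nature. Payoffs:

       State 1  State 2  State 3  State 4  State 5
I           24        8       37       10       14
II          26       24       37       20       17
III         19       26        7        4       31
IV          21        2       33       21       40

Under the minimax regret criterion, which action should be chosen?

Column bests: State 1=26, State 2=26, State 3=37, State 4=21, State 5=40.
I regrets: 2, 18, 0, 11, 26 → max 26
II regrets: 0, 2, 0, 1, 23 → max 23
III regrets: 7, 0, 30, 17, 9 → max 30
IV regrets: 5, 24, 4, 0, 0 → max 24
Smallest max regret = 23 → II.

II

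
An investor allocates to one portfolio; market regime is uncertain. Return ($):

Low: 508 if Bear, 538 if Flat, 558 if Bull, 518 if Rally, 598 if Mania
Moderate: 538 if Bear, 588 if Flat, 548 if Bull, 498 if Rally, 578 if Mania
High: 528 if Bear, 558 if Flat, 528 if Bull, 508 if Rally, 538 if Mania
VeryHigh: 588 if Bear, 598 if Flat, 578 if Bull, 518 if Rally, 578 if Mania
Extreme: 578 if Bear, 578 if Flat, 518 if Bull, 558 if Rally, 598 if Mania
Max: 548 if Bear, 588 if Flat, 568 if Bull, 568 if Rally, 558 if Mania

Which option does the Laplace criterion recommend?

Row averages: Low=544, Moderate=550, High=532, VeryHigh=572, Extreme=566, Max=566
Highest average = 572 → VeryHigh.

VeryHigh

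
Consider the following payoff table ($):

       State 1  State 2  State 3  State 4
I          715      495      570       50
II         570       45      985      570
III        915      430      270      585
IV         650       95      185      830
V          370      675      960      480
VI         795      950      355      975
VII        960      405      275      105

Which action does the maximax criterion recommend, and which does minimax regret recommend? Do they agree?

maximax → II; minimax regret → V (disagree)

Row maxima: I=715, II=985, III=915, IV=830, V=960, VI=975, VII=960
Best best-case = 985 → II.
Column bests: State 1=960, State 2=950, State 3=985, State 4=975.
I regrets: 245, 455, 415, 925 → max 925
II regrets: 390, 905, 0, 405 → max 905
III regrets: 45, 520, 715, 390 → max 715
IV regrets: 310, 855, 800, 145 → max 855
V regrets: 590, 275, 25, 495 → max 590
VI regrets: 165, 0, 630, 0 → max 630
VII regrets: 0, 545, 710, 870 → max 870
Smallest max regret = 590 → V.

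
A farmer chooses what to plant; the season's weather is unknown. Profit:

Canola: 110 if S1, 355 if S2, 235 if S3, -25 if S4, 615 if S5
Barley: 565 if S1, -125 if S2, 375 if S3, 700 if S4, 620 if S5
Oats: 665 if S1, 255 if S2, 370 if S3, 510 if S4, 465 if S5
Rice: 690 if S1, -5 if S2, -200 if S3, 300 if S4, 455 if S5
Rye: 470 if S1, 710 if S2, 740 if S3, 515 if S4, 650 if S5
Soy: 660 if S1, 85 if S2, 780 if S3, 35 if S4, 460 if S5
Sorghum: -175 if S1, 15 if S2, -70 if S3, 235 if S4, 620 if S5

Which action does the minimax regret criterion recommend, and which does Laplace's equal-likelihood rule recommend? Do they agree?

Column bests: S1=690, S2=710, S3=780, S4=700, S5=650.
Canola regrets: 580, 355, 545, 725, 35 → max 725
Barley regrets: 125, 835, 405, 0, 30 → max 835
Oats regrets: 25, 455, 410, 190, 185 → max 455
Rice regrets: 0, 715, 980, 400, 195 → max 980
Rye regrets: 220, 0, 40, 185, 0 → max 220
Soy regrets: 30, 625, 0, 665, 190 → max 665
Sorghum regrets: 865, 695, 850, 465, 30 → max 865
Smallest max regret = 220 → Rye.
Row averages: Canola=258, Barley=427, Oats=453, Rice=248, Rye=617, Soy=404, Sorghum=125
Highest average = 617 → Rye.

minimax regret → Rye; laplace → Rye (agree)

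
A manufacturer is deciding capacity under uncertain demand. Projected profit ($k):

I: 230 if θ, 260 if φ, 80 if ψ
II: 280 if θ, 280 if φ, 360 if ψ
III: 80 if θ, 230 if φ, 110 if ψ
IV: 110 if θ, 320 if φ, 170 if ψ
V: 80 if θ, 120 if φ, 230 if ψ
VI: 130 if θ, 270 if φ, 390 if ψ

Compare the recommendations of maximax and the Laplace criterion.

Row maxima: I=260, II=360, III=230, IV=320, V=230, VI=390
Best best-case = 390 → VI.
Row averages: I=190, II=920/3, III=140, IV=200, V=430/3, VI=790/3
Highest average = 920/3 → II.

maximax → VI; laplace → II (disagree)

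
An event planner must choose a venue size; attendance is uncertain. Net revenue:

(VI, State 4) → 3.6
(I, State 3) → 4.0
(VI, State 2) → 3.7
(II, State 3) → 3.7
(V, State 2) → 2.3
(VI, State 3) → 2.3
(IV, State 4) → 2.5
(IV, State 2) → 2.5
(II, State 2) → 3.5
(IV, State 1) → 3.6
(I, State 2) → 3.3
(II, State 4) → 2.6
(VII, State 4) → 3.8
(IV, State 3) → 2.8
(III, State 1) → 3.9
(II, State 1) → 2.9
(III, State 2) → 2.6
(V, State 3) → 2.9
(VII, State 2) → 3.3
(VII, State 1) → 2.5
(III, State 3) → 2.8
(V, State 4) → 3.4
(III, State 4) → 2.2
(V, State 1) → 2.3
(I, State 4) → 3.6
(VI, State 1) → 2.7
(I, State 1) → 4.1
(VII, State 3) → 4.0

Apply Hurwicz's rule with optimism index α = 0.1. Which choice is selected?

I

I: 0.1·4.1 + 0.9·3.3 = 3.38
II: 0.1·3.7 + 0.9·2.6 = 2.71
III: 0.1·3.9 + 0.9·2.2 = 2.37
IV: 0.1·3.6 + 0.9·2.5 = 2.61
V: 0.1·3.4 + 0.9·2.3 = 2.41
VI: 0.1·3.7 + 0.9·2.3 = 2.44
VII: 0.1·4.0 + 0.9·2.5 = 2.65
Highest Hurwicz score = 3.38 → I.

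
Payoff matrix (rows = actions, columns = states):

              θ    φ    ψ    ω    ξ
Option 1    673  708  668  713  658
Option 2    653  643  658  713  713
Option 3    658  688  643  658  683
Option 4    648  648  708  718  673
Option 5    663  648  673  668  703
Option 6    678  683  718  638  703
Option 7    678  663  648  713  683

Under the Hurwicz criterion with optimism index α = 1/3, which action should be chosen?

Option 1: 1/3·713 + 2/3·658 = 2029/3
Option 2: 1/3·713 + 2/3·643 = 1999/3
Option 3: 1/3·688 + 2/3·643 = 658
Option 4: 1/3·718 + 2/3·648 = 2014/3
Option 5: 1/3·703 + 2/3·648 = 1999/3
Option 6: 1/3·718 + 2/3·638 = 1994/3
Option 7: 1/3·713 + 2/3·648 = 2009/3
Highest Hurwicz score = 2029/3 → Option 1.

Option 1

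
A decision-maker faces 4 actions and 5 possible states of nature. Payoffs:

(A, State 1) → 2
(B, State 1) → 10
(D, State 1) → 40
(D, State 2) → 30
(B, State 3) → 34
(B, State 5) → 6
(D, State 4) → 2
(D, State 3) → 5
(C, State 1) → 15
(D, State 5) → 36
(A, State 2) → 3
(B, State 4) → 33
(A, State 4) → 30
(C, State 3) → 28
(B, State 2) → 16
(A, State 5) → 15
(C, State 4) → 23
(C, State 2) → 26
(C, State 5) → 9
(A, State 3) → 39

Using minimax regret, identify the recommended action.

Column bests: State 1=40, State 2=30, State 3=39, State 4=33, State 5=36.
A regrets: 38, 27, 0, 3, 21 → max 38
B regrets: 30, 14, 5, 0, 30 → max 30
C regrets: 25, 4, 11, 10, 27 → max 27
D regrets: 0, 0, 34, 31, 0 → max 34
Smallest max regret = 27 → C.

C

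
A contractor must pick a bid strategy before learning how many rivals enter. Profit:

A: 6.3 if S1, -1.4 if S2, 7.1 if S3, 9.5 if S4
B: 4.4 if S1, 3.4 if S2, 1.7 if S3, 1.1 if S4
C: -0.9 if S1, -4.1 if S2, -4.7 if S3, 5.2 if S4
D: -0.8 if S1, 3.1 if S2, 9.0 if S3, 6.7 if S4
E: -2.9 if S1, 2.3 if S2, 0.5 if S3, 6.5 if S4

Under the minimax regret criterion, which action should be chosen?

A

Column bests: S1=6.3, S2=3.4, S3=9.0, S4=9.5.
A regrets: 0.0, 4.8, 1.9, 0.0 → max 4.8
B regrets: 1.9, 0.0, 7.3, 8.4 → max 8.4
C regrets: 7.2, 7.5, 13.7, 4.3 → max 13.7
D regrets: 7.1, 0.3, 0.0, 2.8 → max 7.1
E regrets: 9.2, 1.1, 8.5, 3.0 → max 9.2
Smallest max regret = 4.8 → A.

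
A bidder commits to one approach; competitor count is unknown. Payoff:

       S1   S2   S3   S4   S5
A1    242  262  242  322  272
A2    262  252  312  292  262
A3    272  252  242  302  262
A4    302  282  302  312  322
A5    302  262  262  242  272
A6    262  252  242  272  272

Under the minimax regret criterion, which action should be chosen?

Column bests: S1=302, S2=282, S3=312, S4=322, S5=322.
A1 regrets: 60, 20, 70, 0, 50 → max 70
A2 regrets: 40, 30, 0, 30, 60 → max 60
A3 regrets: 30, 30, 70, 20, 60 → max 70
A4 regrets: 0, 0, 10, 10, 0 → max 10
A5 regrets: 0, 20, 50, 80, 50 → max 80
A6 regrets: 40, 30, 70, 50, 50 → max 70
Smallest max regret = 10 → A4.

A4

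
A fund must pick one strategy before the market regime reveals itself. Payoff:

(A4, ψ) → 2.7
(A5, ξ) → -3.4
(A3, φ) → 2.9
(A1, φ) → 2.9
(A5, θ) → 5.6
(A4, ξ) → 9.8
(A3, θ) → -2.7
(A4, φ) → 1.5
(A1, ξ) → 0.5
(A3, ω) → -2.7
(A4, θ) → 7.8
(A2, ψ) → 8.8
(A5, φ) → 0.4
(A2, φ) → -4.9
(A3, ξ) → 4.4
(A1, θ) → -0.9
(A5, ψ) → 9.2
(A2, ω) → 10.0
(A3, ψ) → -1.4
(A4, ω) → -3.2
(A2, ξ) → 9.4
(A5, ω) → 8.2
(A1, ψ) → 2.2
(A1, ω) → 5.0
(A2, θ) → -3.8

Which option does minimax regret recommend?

Column bests: θ=7.8, φ=2.9, ψ=9.2, ω=10.0, ξ=9.8.
A1 regrets: 8.7, 0.0, 7.0, 5.0, 9.3 → max 9.3
A2 regrets: 11.6, 7.8, 0.4, 0.0, 0.4 → max 11.6
A3 regrets: 10.5, 0.0, 10.6, 12.7, 5.4 → max 12.7
A4 regrets: 0.0, 1.4, 6.5, 13.2, 0.0 → max 13.2
A5 regrets: 2.2, 2.5, 0.0, 1.8, 13.2 → max 13.2
Smallest max regret = 9.3 → A1.

A1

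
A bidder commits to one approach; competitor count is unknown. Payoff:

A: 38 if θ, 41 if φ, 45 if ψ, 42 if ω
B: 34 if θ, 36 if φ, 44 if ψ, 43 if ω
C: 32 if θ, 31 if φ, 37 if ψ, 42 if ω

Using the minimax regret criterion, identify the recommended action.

Column bests: θ=38, φ=41, ψ=45, ω=43.
A regrets: 0, 0, 0, 1 → max 1
B regrets: 4, 5, 1, 0 → max 5
C regrets: 6, 10, 8, 1 → max 10
Smallest max regret = 1 → A.

A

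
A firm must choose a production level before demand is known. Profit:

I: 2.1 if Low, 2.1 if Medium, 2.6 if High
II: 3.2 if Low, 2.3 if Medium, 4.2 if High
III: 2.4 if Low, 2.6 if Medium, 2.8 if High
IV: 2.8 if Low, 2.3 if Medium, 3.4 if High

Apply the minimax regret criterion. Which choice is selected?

II

Column bests: Low=3.2, Medium=2.6, High=4.2.
I regrets: 1.1, 0.5, 1.6 → max 1.6
II regrets: 0.0, 0.3, 0.0 → max 0.3
III regrets: 0.8, 0.0, 1.4 → max 1.4
IV regrets: 0.4, 0.3, 0.8 → max 0.8
Smallest max regret = 0.3 → II.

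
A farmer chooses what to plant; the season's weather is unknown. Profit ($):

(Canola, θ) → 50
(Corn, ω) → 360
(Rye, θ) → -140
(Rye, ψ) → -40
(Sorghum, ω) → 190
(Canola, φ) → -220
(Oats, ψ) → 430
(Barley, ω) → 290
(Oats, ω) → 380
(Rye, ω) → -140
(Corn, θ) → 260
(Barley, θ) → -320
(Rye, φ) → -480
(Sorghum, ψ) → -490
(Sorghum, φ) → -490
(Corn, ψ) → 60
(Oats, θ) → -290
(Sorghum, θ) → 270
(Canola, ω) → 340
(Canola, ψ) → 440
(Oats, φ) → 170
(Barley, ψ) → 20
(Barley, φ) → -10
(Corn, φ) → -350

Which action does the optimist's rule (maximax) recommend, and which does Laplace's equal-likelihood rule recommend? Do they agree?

maximax → Canola; laplace → Oats (disagree)

Row maxima: Rye=-40, Oats=430, Barley=290, Corn=360, Canola=440, Sorghum=270
Best best-case = 440 → Canola.
Row averages: Rye=-200, Oats=172.5, Barley=-5, Corn=82.5, Canola=152.5, Sorghum=-130
Highest average = 172.5 → Oats.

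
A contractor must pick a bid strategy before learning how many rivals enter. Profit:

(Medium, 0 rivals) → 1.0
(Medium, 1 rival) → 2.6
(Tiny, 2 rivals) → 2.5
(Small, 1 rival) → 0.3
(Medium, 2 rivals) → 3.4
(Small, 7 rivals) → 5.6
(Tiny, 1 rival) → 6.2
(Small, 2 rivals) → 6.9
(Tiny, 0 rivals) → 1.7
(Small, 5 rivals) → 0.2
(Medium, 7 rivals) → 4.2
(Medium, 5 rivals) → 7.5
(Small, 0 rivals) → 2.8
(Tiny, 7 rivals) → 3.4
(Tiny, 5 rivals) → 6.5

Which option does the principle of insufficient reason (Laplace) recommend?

Tiny

Row averages: Tiny=4.06, Small=3.16, Medium=3.74
Highest average = 4.06 → Tiny.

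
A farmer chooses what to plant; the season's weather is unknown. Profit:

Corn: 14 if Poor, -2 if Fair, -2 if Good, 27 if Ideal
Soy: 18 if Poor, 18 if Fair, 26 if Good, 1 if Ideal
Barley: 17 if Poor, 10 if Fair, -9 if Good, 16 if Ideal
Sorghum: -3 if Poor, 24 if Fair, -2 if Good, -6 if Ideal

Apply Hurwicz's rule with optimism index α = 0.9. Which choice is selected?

Corn: 0.9·27 + 0.1·(-2) = 24.1
Soy: 0.9·26 + 0.1·1 = 23.5
Barley: 0.9·17 + 0.1·(-9) = 14.4
Sorghum: 0.9·24 + 0.1·(-6) = 21
Highest Hurwicz score = 24.1 → Corn.

Corn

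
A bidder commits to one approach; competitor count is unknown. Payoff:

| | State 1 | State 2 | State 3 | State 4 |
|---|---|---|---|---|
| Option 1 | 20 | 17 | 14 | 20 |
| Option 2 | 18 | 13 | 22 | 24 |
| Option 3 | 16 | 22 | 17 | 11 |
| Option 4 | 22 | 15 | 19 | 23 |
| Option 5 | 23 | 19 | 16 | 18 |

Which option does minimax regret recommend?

Option 5

Column bests: State 1=23, State 2=22, State 3=22, State 4=24.
Option 1 regrets: 3, 5, 8, 4 → max 8
Option 2 regrets: 5, 9, 0, 0 → max 9
Option 3 regrets: 7, 0, 5, 13 → max 13
Option 4 regrets: 1, 7, 3, 1 → max 7
Option 5 regrets: 0, 3, 6, 6 → max 6
Smallest max regret = 6 → Option 5.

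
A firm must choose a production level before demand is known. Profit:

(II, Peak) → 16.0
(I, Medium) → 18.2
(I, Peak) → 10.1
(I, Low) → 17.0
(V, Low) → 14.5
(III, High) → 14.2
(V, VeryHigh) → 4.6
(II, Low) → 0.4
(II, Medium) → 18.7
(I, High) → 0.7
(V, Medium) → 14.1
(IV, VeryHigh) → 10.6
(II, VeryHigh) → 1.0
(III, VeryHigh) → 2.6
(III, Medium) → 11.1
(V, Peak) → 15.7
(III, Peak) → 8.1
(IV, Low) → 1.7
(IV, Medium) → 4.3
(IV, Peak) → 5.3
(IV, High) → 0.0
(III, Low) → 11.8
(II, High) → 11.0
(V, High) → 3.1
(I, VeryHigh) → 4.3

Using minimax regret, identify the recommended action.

Column bests: Low=17.0, Medium=18.7, High=14.2, VeryHigh=10.6, Peak=16.0.
I regrets: 0.0, 0.5, 13.5, 6.3, 5.9 → max 13.5
II regrets: 16.6, 0.0, 3.2, 9.6, 0.0 → max 16.6
III regrets: 5.2, 7.6, 0.0, 8.0, 7.9 → max 8.0
IV regrets: 15.3, 14.4, 14.2, 0.0, 10.7 → max 15.3
V regrets: 2.5, 4.6, 11.1, 6.0, 0.3 → max 11.1
Smallest max regret = 8.0 → III.

III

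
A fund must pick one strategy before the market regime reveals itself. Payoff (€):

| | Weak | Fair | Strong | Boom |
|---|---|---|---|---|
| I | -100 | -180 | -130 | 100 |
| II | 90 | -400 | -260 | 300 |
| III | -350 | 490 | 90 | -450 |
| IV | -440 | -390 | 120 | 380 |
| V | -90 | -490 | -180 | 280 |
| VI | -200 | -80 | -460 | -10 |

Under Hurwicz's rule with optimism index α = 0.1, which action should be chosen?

I: 0.1·100 + 0.9·(-180) = -152
II: 0.1·300 + 0.9·(-400) = -330
III: 0.1·490 + 0.9·(-450) = -356
IV: 0.1·380 + 0.9·(-440) = -358
V: 0.1·280 + 0.9·(-490) = -413
VI: 0.1·(-10) + 0.9·(-460) = -415
Highest Hurwicz score = -152 → I.

I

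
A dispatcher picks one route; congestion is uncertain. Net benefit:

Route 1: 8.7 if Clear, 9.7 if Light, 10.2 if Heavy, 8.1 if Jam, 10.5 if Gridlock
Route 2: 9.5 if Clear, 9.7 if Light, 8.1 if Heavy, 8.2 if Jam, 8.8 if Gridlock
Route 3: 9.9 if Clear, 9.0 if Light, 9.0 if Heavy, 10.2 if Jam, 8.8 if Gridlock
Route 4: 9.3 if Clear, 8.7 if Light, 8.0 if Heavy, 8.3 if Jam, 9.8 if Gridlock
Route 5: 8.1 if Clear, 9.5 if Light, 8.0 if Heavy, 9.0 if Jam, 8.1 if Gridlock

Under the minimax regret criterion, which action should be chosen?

Column bests: Clear=9.9, Light=9.7, Heavy=10.2, Jam=10.2, Gridlock=10.5.
Route 1 regrets: 1.2, 0.0, 0.0, 2.1, 0.0 → max 2.1
Route 2 regrets: 0.4, 0.0, 2.1, 2.0, 1.7 → max 2.1
Route 3 regrets: 0.0, 0.7, 1.2, 0.0, 1.7 → max 1.7
Route 4 regrets: 0.6, 1.0, 2.2, 1.9, 0.7 → max 2.2
Route 5 regrets: 1.8, 0.2, 2.2, 1.2, 2.4 → max 2.4
Smallest max regret = 1.7 → Route 3.

Route 3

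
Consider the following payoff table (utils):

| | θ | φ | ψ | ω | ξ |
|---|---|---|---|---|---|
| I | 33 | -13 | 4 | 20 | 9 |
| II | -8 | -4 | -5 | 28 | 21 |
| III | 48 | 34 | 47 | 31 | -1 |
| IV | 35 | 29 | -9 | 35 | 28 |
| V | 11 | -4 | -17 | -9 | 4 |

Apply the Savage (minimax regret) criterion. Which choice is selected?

Column bests: θ=48, φ=34, ψ=47, ω=35, ξ=28.
I regrets: 15, 47, 43, 15, 19 → max 47
II regrets: 56, 38, 52, 7, 7 → max 56
III regrets: 0, 0, 0, 4, 29 → max 29
IV regrets: 13, 5, 56, 0, 0 → max 56
V regrets: 37, 38, 64, 44, 24 → max 64
Smallest max regret = 29 → III.

III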